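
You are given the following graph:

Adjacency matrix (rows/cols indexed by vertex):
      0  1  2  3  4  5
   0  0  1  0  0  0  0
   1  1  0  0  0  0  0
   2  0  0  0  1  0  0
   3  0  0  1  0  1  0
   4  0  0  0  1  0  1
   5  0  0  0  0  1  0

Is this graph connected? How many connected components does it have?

Checking connectivity: the graph has 2 connected component(s).
Components: [[0, 1], [2, 3, 4, 5]]. The graph is NOT connected.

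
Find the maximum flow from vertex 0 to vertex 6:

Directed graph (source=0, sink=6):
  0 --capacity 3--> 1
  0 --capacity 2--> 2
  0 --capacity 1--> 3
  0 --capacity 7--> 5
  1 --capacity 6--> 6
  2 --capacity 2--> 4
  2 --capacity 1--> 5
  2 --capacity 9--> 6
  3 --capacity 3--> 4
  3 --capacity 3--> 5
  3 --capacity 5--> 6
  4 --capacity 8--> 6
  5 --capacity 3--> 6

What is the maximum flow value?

Computing max flow:
  Flow on (0->1): 3/3
  Flow on (0->2): 2/2
  Flow on (0->3): 1/1
  Flow on (0->5): 3/7
  Flow on (1->6): 3/6
  Flow on (2->6): 2/9
  Flow on (3->6): 1/5
  Flow on (5->6): 3/3
Maximum flow = 9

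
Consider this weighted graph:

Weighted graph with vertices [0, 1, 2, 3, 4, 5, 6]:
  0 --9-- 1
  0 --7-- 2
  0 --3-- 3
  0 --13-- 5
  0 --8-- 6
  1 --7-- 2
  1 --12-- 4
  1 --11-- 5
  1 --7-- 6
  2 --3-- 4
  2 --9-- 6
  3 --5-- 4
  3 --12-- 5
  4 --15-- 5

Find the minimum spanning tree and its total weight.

Applying Kruskal's algorithm (sort edges by weight, add if no cycle):
  Add (0,3) w=3
  Add (2,4) w=3
  Add (3,4) w=5
  Skip (0,2) w=7 (creates cycle)
  Add (1,2) w=7
  Add (1,6) w=7
  Skip (0,6) w=8 (creates cycle)
  Skip (0,1) w=9 (creates cycle)
  Skip (2,6) w=9 (creates cycle)
  Add (1,5) w=11
  Skip (1,4) w=12 (creates cycle)
  Skip (3,5) w=12 (creates cycle)
  Skip (0,5) w=13 (creates cycle)
  Skip (4,5) w=15 (creates cycle)
MST weight = 36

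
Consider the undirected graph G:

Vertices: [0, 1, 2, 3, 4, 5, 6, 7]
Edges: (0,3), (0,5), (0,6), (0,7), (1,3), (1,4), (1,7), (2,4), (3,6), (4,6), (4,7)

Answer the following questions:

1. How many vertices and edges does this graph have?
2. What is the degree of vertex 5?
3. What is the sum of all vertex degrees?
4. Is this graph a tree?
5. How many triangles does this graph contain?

Count: 8 vertices, 11 edges.
Vertex 5 has neighbors [0], degree = 1.
Handshaking lemma: 2 * 11 = 22.
A tree on 8 vertices has 7 edges. This graph has 11 edges (4 extra). Not a tree.
Number of triangles = 2.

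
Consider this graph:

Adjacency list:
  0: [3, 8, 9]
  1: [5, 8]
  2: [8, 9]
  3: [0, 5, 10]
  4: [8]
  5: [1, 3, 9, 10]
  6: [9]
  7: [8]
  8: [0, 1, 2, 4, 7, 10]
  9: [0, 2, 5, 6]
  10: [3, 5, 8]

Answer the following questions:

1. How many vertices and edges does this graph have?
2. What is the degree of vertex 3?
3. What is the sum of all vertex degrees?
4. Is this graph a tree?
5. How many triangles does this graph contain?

Count: 11 vertices, 15 edges.
Vertex 3 has neighbors [0, 5, 10], degree = 3.
Handshaking lemma: 2 * 15 = 30.
A tree on 11 vertices has 10 edges. This graph has 15 edges (5 extra). Not a tree.
Number of triangles = 1.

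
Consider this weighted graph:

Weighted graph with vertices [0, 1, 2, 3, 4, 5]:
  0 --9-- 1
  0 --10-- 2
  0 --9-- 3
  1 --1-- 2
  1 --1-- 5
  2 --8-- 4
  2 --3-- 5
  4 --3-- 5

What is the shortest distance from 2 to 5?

Using Dijkstra's algorithm from vertex 2:
Shortest path: 2 -> 1 -> 5
Total weight: 1 + 1 = 2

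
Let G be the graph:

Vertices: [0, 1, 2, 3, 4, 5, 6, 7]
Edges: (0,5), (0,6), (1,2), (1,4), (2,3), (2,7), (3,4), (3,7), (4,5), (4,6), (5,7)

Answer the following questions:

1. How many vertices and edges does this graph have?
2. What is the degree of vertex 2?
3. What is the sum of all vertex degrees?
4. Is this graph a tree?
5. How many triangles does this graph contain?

Count: 8 vertices, 11 edges.
Vertex 2 has neighbors [1, 3, 7], degree = 3.
Handshaking lemma: 2 * 11 = 22.
A tree on 8 vertices has 7 edges. This graph has 11 edges (4 extra). Not a tree.
Number of triangles = 1.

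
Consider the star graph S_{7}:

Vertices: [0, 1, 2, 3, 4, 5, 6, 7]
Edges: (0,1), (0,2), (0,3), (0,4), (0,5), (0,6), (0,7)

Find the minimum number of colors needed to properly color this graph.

S_{7} has one hub adjacent to 7 leaves; leaves are pairwise non-adjacent.
Color the hub 0 and every leaf 1.
Chromatic number = 2.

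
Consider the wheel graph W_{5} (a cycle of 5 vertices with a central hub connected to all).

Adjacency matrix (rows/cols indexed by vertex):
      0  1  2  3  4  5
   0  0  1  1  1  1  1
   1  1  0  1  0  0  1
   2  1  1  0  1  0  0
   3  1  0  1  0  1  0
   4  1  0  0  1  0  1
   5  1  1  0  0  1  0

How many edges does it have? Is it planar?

Wheel graph W_{5}: 5 cycle edges + 5 spoke edges = 10 edges.
Total vertices: 6.
The graph is planar.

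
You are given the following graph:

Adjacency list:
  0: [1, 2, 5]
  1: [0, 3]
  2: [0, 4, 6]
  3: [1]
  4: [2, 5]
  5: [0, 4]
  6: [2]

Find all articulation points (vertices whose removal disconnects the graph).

An articulation point is a vertex whose removal disconnects the graph.
Articulation points: [0, 1, 2]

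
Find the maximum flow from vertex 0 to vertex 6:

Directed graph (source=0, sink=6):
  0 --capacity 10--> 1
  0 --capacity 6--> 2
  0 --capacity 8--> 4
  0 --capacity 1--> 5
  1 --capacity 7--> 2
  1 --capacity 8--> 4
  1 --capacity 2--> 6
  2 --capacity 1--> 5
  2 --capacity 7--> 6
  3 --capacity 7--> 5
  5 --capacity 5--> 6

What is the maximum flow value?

Computing max flow:
  Flow on (0->1): 9/10
  Flow on (0->2): 1/6
  Flow on (0->5): 1/1
  Flow on (1->2): 7/7
  Flow on (1->6): 2/2
  Flow on (2->5): 1/1
  Flow on (2->6): 7/7
  Flow on (5->6): 2/5
Maximum flow = 11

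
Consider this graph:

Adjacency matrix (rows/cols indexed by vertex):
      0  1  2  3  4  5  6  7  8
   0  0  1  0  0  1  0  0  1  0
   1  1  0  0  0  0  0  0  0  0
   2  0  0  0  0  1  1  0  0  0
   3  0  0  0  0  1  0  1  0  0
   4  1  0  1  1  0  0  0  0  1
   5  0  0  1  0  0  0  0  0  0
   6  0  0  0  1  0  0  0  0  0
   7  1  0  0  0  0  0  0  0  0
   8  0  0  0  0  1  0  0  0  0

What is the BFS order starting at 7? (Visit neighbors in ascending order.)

BFS from vertex 7 (neighbors processed in ascending order):
Visit order: 7, 0, 1, 4, 2, 3, 8, 5, 6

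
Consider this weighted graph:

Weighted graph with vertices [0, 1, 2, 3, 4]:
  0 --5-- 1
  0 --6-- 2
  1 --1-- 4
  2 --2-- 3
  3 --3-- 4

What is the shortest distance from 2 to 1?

Using Dijkstra's algorithm from vertex 2:
Shortest path: 2 -> 3 -> 4 -> 1
Total weight: 2 + 3 + 1 = 6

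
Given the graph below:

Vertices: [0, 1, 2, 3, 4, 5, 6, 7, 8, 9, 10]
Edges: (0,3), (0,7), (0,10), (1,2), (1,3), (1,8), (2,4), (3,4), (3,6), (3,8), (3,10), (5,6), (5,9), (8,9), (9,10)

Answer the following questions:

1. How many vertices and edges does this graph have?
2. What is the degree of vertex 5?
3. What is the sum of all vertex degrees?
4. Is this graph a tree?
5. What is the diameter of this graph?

Count: 11 vertices, 15 edges.
Vertex 5 has neighbors [6, 9], degree = 2.
Handshaking lemma: 2 * 15 = 30.
A tree on 11 vertices has 10 edges. This graph has 15 edges (5 extra). Not a tree.
Diameter (longest shortest path) = 4.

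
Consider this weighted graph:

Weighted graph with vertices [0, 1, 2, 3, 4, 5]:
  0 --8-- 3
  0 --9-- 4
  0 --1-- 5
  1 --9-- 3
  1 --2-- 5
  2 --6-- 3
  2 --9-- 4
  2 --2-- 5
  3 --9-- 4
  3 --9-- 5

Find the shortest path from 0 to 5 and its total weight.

Using Dijkstra's algorithm from vertex 0:
Shortest path: 0 -> 5
Total weight: 1 = 1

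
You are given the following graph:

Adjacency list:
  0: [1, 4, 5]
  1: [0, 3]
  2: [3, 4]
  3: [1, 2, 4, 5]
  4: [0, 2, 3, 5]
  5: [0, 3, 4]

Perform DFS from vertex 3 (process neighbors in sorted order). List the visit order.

DFS from vertex 3 (neighbors processed in ascending order):
Visit order: 3, 1, 0, 4, 2, 5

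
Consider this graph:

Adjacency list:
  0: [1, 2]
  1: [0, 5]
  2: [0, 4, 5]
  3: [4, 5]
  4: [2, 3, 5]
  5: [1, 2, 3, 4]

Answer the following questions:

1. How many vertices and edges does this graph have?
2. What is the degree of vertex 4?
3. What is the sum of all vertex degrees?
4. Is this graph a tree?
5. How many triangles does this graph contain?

Count: 6 vertices, 8 edges.
Vertex 4 has neighbors [2, 3, 5], degree = 3.
Handshaking lemma: 2 * 8 = 16.
A tree on 6 vertices has 5 edges. This graph has 8 edges (3 extra). Not a tree.
Number of triangles = 2.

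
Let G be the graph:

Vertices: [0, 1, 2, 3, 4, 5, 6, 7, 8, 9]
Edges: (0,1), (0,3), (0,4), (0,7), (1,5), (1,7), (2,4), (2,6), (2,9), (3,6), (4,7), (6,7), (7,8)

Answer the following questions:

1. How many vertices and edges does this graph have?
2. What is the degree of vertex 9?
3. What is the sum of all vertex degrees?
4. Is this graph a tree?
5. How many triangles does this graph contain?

Count: 10 vertices, 13 edges.
Vertex 9 has neighbors [2], degree = 1.
Handshaking lemma: 2 * 13 = 26.
A tree on 10 vertices has 9 edges. This graph has 13 edges (4 extra). Not a tree.
Number of triangles = 2.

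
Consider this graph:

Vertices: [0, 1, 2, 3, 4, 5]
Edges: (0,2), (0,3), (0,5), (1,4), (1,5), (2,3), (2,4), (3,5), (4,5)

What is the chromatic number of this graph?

The graph has a maximum clique of size 3 (lower bound on chromatic number).
A valid 3-coloring: {0: 1, 1: 2, 2: 0, 3: 2, 4: 1, 5: 0}.
Chromatic number = 3.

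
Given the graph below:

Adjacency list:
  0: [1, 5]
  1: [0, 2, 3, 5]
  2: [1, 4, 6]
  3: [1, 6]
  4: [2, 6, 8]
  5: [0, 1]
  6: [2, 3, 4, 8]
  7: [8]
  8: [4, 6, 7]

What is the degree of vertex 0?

Vertex 0 has neighbors [1, 5], so deg(0) = 2.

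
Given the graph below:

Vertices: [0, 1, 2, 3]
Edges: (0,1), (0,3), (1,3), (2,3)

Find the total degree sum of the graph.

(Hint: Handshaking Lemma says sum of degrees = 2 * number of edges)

Count edges: 4 edges.
By Handshaking Lemma: sum of degrees = 2 * 4 = 8.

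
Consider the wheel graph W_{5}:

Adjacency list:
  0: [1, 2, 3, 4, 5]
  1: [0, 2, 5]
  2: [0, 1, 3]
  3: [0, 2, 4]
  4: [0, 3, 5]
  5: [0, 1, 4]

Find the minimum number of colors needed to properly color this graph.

W_{5} = C_{5} plus a hub adjacent to every cycle vertex.
The outer cycle needs 3 colors (odd cycle); the hub is adjacent to all of them so needs a fresh color.
Chromatic number = 3 + 1 = 4.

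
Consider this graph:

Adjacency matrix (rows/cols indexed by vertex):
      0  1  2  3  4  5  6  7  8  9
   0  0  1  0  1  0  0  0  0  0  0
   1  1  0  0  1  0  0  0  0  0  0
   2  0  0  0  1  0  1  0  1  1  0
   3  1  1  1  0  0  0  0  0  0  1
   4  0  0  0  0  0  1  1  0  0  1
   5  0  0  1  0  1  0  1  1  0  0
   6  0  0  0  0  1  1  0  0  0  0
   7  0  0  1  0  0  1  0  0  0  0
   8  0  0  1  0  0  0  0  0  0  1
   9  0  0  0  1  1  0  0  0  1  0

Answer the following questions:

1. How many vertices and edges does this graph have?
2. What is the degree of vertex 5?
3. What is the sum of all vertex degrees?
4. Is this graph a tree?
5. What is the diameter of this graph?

Count: 10 vertices, 14 edges.
Vertex 5 has neighbors [2, 4, 6, 7], degree = 4.
Handshaking lemma: 2 * 14 = 28.
A tree on 10 vertices has 9 edges. This graph has 14 edges (5 extra). Not a tree.
Diameter (longest shortest path) = 4.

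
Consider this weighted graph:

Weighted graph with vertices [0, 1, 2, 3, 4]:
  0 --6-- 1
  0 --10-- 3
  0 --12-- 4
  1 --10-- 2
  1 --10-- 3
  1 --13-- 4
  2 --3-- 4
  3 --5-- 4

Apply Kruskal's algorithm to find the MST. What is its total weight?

Applying Kruskal's algorithm (sort edges by weight, add if no cycle):
  Add (2,4) w=3
  Add (3,4) w=5
  Add (0,1) w=6
  Add (0,3) w=10
  Skip (1,3) w=10 (creates cycle)
  Skip (1,2) w=10 (creates cycle)
  Skip (0,4) w=12 (creates cycle)
  Skip (1,4) w=13 (creates cycle)
MST weight = 24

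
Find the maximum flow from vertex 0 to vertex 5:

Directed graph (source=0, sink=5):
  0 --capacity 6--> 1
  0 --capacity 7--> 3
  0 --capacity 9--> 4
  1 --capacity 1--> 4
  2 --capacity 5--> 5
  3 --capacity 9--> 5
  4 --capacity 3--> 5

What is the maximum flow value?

Computing max flow:
  Flow on (0->1): 1/6
  Flow on (0->3): 7/7
  Flow on (0->4): 2/9
  Flow on (1->4): 1/1
  Flow on (3->5): 7/9
  Flow on (4->5): 3/3
Maximum flow = 10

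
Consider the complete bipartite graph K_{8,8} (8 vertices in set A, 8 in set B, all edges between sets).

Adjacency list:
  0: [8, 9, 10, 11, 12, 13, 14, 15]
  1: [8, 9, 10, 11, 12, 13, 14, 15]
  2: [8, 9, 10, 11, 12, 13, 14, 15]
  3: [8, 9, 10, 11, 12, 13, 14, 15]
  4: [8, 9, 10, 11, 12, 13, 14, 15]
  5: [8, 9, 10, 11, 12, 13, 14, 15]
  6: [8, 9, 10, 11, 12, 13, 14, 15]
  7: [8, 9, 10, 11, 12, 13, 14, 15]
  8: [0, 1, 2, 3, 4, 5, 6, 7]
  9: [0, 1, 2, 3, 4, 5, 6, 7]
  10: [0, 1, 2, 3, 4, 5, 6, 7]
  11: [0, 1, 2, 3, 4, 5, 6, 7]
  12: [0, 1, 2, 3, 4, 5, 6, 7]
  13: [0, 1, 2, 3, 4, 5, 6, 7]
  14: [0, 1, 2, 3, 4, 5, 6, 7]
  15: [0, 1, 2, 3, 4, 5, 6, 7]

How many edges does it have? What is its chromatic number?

K_{8,8} has 8 * 8 = 64 edges.
Bipartite graphs have chromatic number 2 (color each partition differently).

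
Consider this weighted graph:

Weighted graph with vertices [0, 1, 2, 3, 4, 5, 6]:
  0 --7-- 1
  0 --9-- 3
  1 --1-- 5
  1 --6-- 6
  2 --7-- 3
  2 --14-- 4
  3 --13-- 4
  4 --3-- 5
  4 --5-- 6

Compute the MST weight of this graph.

Applying Kruskal's algorithm (sort edges by weight, add if no cycle):
  Add (1,5) w=1
  Add (4,5) w=3
  Add (4,6) w=5
  Skip (1,6) w=6 (creates cycle)
  Add (0,1) w=7
  Add (2,3) w=7
  Add (0,3) w=9
  Skip (3,4) w=13 (creates cycle)
  Skip (2,4) w=14 (creates cycle)
MST weight = 32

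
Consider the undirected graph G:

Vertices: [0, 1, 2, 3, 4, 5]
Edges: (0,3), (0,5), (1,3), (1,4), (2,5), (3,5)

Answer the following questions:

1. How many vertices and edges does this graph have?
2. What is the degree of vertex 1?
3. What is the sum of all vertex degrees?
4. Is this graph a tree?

Count: 6 vertices, 6 edges.
Vertex 1 has neighbors [3, 4], degree = 2.
Handshaking lemma: 2 * 6 = 12.
A tree on 6 vertices has 5 edges. This graph has 6 edges (1 extra). Not a tree.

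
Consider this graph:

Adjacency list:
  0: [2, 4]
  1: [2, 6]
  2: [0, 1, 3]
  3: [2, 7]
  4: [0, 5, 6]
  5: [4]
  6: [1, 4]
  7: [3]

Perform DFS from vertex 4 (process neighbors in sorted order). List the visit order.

DFS from vertex 4 (neighbors processed in ascending order):
Visit order: 4, 0, 2, 1, 6, 3, 7, 5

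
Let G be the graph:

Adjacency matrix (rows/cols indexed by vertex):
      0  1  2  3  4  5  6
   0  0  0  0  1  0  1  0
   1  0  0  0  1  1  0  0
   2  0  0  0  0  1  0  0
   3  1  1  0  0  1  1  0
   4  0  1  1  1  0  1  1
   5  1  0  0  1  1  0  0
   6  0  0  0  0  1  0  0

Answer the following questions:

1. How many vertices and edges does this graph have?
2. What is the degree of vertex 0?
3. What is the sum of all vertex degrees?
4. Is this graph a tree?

Count: 7 vertices, 9 edges.
Vertex 0 has neighbors [3, 5], degree = 2.
Handshaking lemma: 2 * 9 = 18.
A tree on 7 vertices has 6 edges. This graph has 9 edges (3 extra). Not a tree.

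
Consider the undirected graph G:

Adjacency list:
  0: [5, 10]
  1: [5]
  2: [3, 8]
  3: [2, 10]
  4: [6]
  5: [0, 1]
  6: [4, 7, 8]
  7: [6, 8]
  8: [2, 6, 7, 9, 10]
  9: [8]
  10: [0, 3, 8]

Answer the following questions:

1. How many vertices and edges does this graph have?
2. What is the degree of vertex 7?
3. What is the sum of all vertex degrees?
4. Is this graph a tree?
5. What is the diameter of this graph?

Count: 11 vertices, 12 edges.
Vertex 7 has neighbors [6, 8], degree = 2.
Handshaking lemma: 2 * 12 = 24.
A tree on 11 vertices has 10 edges. This graph has 12 edges (2 extra). Not a tree.
Diameter (longest shortest path) = 6.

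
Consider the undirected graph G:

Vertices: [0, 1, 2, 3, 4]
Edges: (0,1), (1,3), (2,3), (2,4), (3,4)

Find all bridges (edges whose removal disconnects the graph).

A bridge is an edge whose removal increases the number of connected components.
Bridges found: (0,1), (1,3)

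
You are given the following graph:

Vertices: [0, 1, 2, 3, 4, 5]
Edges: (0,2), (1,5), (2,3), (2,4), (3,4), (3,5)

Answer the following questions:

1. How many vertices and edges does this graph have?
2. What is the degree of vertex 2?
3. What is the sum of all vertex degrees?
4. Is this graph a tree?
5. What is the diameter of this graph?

Count: 6 vertices, 6 edges.
Vertex 2 has neighbors [0, 3, 4], degree = 3.
Handshaking lemma: 2 * 6 = 12.
A tree on 6 vertices has 5 edges. This graph has 6 edges (1 extra). Not a tree.
Diameter (longest shortest path) = 4.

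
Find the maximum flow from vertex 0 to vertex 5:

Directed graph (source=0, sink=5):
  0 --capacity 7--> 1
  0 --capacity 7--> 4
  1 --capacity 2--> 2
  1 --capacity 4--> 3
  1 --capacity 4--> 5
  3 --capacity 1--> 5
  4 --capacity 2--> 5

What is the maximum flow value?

Computing max flow:
  Flow on (0->1): 5/7
  Flow on (0->4): 2/7
  Flow on (1->3): 1/4
  Flow on (1->5): 4/4
  Flow on (3->5): 1/1
  Flow on (4->5): 2/2
Maximum flow = 7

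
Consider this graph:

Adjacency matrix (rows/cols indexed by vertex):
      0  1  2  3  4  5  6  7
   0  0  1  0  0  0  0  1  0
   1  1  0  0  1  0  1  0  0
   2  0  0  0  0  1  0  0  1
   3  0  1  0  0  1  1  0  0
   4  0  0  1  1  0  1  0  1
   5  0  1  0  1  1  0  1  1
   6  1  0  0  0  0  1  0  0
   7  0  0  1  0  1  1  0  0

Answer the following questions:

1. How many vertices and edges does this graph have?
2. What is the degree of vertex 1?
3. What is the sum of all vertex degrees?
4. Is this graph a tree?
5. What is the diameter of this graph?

Count: 8 vertices, 12 edges.
Vertex 1 has neighbors [0, 3, 5], degree = 3.
Handshaking lemma: 2 * 12 = 24.
A tree on 8 vertices has 7 edges. This graph has 12 edges (5 extra). Not a tree.
Diameter (longest shortest path) = 4.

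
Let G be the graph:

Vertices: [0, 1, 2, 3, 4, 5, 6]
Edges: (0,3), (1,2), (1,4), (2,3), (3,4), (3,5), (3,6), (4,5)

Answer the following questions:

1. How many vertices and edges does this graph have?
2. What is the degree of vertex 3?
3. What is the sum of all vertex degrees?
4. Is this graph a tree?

Count: 7 vertices, 8 edges.
Vertex 3 has neighbors [0, 2, 4, 5, 6], degree = 5.
Handshaking lemma: 2 * 8 = 16.
A tree on 7 vertices has 6 edges. This graph has 8 edges (2 extra). Not a tree.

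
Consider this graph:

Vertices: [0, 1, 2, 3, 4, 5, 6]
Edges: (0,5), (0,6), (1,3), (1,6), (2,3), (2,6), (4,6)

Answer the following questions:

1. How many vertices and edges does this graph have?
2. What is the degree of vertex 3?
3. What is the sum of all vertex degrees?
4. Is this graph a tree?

Count: 7 vertices, 7 edges.
Vertex 3 has neighbors [1, 2], degree = 2.
Handshaking lemma: 2 * 7 = 14.
A tree on 7 vertices has 6 edges. This graph has 7 edges (1 extra). Not a tree.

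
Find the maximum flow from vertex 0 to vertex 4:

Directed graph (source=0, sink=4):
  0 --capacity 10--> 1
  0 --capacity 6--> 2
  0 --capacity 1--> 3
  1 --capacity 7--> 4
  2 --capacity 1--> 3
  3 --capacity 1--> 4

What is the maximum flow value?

Computing max flow:
  Flow on (0->1): 7/10
  Flow on (0->2): 1/6
  Flow on (1->4): 7/7
  Flow on (2->3): 1/1
  Flow on (3->4): 1/1
Maximum flow = 8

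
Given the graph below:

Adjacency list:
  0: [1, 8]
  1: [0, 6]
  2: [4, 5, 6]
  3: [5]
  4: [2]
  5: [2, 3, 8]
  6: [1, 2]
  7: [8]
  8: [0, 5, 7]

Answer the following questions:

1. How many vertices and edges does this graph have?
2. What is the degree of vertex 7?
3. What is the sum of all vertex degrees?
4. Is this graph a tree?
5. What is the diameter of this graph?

Count: 9 vertices, 9 edges.
Vertex 7 has neighbors [8], degree = 1.
Handshaking lemma: 2 * 9 = 18.
A tree on 9 vertices has 8 edges. This graph has 9 edges (1 extra). Not a tree.
Diameter (longest shortest path) = 4.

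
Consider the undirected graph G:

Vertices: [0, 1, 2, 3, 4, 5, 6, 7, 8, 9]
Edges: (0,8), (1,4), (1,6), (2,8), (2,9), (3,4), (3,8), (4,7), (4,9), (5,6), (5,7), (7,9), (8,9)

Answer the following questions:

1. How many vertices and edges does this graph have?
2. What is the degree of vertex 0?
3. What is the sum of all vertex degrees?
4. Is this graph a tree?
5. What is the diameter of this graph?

Count: 10 vertices, 13 edges.
Vertex 0 has neighbors [8], degree = 1.
Handshaking lemma: 2 * 13 = 26.
A tree on 10 vertices has 9 edges. This graph has 13 edges (4 extra). Not a tree.
Diameter (longest shortest path) = 5.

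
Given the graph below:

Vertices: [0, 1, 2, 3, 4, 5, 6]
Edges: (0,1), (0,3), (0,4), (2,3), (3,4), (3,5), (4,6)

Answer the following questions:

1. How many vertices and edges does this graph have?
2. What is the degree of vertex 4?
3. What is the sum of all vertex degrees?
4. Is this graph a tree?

Count: 7 vertices, 7 edges.
Vertex 4 has neighbors [0, 3, 6], degree = 3.
Handshaking lemma: 2 * 7 = 14.
A tree on 7 vertices has 6 edges. This graph has 7 edges (1 extra). Not a tree.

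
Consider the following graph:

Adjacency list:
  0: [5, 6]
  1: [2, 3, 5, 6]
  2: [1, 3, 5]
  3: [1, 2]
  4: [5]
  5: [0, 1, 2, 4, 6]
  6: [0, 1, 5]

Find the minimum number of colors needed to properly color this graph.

The graph has a maximum clique of size 3 (lower bound on chromatic number).
A valid 3-coloring: {0: 1, 1: 1, 2: 2, 3: 0, 4: 1, 5: 0, 6: 2}.
Chromatic number = 3.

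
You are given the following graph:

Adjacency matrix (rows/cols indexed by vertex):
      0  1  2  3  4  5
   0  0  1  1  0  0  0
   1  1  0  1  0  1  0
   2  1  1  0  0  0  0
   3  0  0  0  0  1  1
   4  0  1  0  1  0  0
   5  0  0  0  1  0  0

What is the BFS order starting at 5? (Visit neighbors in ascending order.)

BFS from vertex 5 (neighbors processed in ascending order):
Visit order: 5, 3, 4, 1, 0, 2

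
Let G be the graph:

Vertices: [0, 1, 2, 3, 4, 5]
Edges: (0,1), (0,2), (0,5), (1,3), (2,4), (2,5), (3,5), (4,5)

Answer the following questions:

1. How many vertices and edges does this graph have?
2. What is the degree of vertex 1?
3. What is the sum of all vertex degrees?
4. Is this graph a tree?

Count: 6 vertices, 8 edges.
Vertex 1 has neighbors [0, 3], degree = 2.
Handshaking lemma: 2 * 8 = 16.
A tree on 6 vertices has 5 edges. This graph has 8 edges (3 extra). Not a tree.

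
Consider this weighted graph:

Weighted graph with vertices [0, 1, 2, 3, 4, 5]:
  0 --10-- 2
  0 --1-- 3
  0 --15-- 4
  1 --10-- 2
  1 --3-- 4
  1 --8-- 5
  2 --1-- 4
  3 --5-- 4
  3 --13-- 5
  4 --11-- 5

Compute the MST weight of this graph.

Applying Kruskal's algorithm (sort edges by weight, add if no cycle):
  Add (0,3) w=1
  Add (2,4) w=1
  Add (1,4) w=3
  Add (3,4) w=5
  Add (1,5) w=8
  Skip (0,2) w=10 (creates cycle)
  Skip (1,2) w=10 (creates cycle)
  Skip (4,5) w=11 (creates cycle)
  Skip (3,5) w=13 (creates cycle)
  Skip (0,4) w=15 (creates cycle)
MST weight = 18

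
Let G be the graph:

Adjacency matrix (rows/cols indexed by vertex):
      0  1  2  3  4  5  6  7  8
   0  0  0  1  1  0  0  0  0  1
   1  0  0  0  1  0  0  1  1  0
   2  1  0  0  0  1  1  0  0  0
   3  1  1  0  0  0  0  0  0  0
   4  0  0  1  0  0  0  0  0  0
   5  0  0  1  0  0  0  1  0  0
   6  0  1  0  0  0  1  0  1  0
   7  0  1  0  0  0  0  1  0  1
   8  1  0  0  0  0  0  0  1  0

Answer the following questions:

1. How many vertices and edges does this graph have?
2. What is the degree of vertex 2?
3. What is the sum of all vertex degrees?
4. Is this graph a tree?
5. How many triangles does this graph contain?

Count: 9 vertices, 11 edges.
Vertex 2 has neighbors [0, 4, 5], degree = 3.
Handshaking lemma: 2 * 11 = 22.
A tree on 9 vertices has 8 edges. This graph has 11 edges (3 extra). Not a tree.
Number of triangles = 1.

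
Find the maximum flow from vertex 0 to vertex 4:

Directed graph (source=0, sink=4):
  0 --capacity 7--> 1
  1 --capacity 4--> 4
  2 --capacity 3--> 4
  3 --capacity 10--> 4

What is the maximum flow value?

Computing max flow:
  Flow on (0->1): 4/7
  Flow on (1->4): 4/4
Maximum flow = 4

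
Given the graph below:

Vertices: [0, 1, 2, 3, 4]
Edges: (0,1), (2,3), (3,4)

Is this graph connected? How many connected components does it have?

Checking connectivity: the graph has 2 connected component(s).
Components: [[0, 1], [2, 3, 4]]. The graph is NOT connected.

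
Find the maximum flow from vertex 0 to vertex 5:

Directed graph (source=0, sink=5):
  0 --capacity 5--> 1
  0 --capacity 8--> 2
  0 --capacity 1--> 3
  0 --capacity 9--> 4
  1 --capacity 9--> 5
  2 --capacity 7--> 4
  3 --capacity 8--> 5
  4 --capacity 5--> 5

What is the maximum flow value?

Computing max flow:
  Flow on (0->1): 5/5
  Flow on (0->2): 5/8
  Flow on (0->3): 1/1
  Flow on (1->5): 5/9
  Flow on (2->4): 5/7
  Flow on (3->5): 1/8
  Flow on (4->5): 5/5
Maximum flow = 11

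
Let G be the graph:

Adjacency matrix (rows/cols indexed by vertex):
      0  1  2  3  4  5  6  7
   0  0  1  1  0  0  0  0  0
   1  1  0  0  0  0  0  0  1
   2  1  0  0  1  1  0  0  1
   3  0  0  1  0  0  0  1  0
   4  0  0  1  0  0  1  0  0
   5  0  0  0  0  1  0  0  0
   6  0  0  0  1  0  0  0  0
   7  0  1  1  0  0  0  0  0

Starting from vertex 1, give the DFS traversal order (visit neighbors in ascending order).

DFS from vertex 1 (neighbors processed in ascending order):
Visit order: 1, 0, 2, 3, 6, 4, 5, 7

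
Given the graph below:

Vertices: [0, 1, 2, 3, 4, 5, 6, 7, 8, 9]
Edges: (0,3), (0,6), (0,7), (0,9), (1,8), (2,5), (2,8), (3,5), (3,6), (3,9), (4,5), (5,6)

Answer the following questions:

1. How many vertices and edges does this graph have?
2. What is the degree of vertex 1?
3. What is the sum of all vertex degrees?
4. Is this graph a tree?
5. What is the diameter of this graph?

Count: 10 vertices, 12 edges.
Vertex 1 has neighbors [8], degree = 1.
Handshaking lemma: 2 * 12 = 24.
A tree on 10 vertices has 9 edges. This graph has 12 edges (3 extra). Not a tree.
Diameter (longest shortest path) = 6.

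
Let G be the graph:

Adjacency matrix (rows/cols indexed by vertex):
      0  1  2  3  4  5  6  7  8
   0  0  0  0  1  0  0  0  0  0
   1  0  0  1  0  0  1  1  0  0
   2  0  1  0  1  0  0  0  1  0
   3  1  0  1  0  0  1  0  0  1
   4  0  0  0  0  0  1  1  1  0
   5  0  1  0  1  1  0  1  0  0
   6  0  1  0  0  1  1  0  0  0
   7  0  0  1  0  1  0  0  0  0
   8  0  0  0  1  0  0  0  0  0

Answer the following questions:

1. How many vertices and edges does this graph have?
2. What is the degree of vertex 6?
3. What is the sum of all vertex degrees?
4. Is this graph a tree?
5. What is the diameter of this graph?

Count: 9 vertices, 12 edges.
Vertex 6 has neighbors [1, 4, 5], degree = 3.
Handshaking lemma: 2 * 12 = 24.
A tree on 9 vertices has 8 edges. This graph has 12 edges (4 extra). Not a tree.
Diameter (longest shortest path) = 3.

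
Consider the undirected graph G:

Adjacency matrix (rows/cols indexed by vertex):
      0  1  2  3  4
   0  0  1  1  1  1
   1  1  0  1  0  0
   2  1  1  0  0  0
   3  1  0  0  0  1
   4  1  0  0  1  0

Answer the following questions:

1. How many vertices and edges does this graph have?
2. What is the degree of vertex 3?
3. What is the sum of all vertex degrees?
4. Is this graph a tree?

Count: 5 vertices, 6 edges.
Vertex 3 has neighbors [0, 4], degree = 2.
Handshaking lemma: 2 * 6 = 12.
A tree on 5 vertices has 4 edges. This graph has 6 edges (2 extra). Not a tree.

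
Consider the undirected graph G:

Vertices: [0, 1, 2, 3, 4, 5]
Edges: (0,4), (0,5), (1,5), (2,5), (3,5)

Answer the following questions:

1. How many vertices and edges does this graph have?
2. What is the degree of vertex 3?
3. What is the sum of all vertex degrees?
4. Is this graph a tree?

Count: 6 vertices, 5 edges.
Vertex 3 has neighbors [5], degree = 1.
Handshaking lemma: 2 * 5 = 10.
A graph is a tree iff it is connected and has exactly n-1 edges. This graph is connected (all 6 vertices in one component) and has 6-1 = 5 edges. It is a tree.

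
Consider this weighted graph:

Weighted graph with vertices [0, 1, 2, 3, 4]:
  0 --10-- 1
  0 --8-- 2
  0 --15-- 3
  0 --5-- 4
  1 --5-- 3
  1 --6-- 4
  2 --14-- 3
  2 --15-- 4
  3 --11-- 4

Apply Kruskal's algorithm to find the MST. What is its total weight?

Applying Kruskal's algorithm (sort edges by weight, add if no cycle):
  Add (0,4) w=5
  Add (1,3) w=5
  Add (1,4) w=6
  Add (0,2) w=8
  Skip (0,1) w=10 (creates cycle)
  Skip (3,4) w=11 (creates cycle)
  Skip (2,3) w=14 (creates cycle)
  Skip (0,3) w=15 (creates cycle)
  Skip (2,4) w=15 (creates cycle)
MST weight = 24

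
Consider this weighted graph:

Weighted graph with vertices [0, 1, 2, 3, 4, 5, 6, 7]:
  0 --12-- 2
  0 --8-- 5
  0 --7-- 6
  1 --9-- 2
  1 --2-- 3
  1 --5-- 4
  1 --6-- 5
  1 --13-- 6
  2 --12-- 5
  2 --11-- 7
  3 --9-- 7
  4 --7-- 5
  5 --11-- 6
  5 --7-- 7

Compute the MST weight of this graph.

Applying Kruskal's algorithm (sort edges by weight, add if no cycle):
  Add (1,3) w=2
  Add (1,4) w=5
  Add (1,5) w=6
  Add (0,6) w=7
  Skip (4,5) w=7 (creates cycle)
  Add (5,7) w=7
  Add (0,5) w=8
  Add (1,2) w=9
  Skip (3,7) w=9 (creates cycle)
  Skip (2,7) w=11 (creates cycle)
  Skip (5,6) w=11 (creates cycle)
  Skip (0,2) w=12 (creates cycle)
  Skip (2,5) w=12 (creates cycle)
  Skip (1,6) w=13 (creates cycle)
MST weight = 44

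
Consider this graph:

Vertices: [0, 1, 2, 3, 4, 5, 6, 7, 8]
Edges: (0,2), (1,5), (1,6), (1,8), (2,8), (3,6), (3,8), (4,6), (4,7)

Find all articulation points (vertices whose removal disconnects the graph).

An articulation point is a vertex whose removal disconnects the graph.
Articulation points: [1, 2, 4, 6, 8]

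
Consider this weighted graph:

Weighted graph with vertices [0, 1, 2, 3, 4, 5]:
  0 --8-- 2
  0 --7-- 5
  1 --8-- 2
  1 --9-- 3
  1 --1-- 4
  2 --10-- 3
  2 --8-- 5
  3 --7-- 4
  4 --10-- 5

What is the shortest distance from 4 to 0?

Using Dijkstra's algorithm from vertex 4:
Shortest path: 4 -> 5 -> 0
Total weight: 10 + 7 = 17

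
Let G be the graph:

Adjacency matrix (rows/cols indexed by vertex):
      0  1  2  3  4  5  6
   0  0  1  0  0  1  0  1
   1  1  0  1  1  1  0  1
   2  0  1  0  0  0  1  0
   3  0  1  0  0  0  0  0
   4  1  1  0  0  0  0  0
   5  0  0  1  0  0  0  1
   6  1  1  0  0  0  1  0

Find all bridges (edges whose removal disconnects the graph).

A bridge is an edge whose removal increases the number of connected components.
Bridges found: (1,3)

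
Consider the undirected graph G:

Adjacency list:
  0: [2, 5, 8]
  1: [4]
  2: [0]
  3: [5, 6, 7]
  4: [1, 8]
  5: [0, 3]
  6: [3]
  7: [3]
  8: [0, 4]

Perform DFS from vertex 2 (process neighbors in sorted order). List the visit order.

DFS from vertex 2 (neighbors processed in ascending order):
Visit order: 2, 0, 5, 3, 6, 7, 8, 4, 1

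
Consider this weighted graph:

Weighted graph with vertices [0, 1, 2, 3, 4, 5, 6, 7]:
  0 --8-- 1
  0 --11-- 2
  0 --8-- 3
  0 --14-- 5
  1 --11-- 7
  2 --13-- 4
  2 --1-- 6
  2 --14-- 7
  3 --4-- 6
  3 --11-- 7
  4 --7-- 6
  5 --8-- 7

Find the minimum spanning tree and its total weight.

Applying Kruskal's algorithm (sort edges by weight, add if no cycle):
  Add (2,6) w=1
  Add (3,6) w=4
  Add (4,6) w=7
  Add (0,1) w=8
  Add (0,3) w=8
  Add (5,7) w=8
  Skip (0,2) w=11 (creates cycle)
  Add (1,7) w=11
  Skip (3,7) w=11 (creates cycle)
  Skip (2,4) w=13 (creates cycle)
  Skip (0,5) w=14 (creates cycle)
  Skip (2,7) w=14 (creates cycle)
MST weight = 47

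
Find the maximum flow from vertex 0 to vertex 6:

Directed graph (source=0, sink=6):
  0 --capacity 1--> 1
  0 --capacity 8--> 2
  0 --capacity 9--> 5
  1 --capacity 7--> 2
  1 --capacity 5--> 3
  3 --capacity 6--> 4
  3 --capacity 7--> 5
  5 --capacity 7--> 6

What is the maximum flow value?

Computing max flow:
  Flow on (0->1): 1/1
  Flow on (0->5): 6/9
  Flow on (1->3): 1/5
  Flow on (3->5): 1/7
  Flow on (5->6): 7/7
Maximum flow = 7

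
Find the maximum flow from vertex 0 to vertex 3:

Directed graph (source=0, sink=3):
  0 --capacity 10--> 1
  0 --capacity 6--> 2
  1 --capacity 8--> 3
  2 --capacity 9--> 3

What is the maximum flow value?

Computing max flow:
  Flow on (0->1): 8/10
  Flow on (0->2): 6/6
  Flow on (1->3): 8/8
  Flow on (2->3): 6/9
Maximum flow = 14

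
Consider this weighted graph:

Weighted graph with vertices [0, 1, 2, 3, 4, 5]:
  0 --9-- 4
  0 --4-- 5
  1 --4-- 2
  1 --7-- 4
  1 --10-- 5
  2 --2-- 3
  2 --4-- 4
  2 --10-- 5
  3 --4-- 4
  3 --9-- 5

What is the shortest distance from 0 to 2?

Using Dijkstra's algorithm from vertex 0:
Shortest path: 0 -> 4 -> 2
Total weight: 9 + 4 = 13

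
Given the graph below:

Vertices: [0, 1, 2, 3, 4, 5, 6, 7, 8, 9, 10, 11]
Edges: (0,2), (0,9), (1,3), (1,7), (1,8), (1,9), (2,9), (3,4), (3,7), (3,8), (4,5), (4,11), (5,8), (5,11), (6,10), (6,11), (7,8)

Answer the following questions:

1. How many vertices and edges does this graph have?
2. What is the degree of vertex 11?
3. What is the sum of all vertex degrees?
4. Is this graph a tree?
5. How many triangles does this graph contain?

Count: 12 vertices, 17 edges.
Vertex 11 has neighbors [4, 5, 6], degree = 3.
Handshaking lemma: 2 * 17 = 34.
A tree on 12 vertices has 11 edges. This graph has 17 edges (6 extra). Not a tree.
Number of triangles = 6.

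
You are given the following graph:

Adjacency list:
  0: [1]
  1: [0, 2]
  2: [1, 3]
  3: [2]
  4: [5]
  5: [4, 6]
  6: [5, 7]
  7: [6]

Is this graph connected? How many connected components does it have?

Checking connectivity: the graph has 2 connected component(s).
Components: [[0, 1, 2, 3], [4, 5, 6, 7]]. The graph is NOT connected.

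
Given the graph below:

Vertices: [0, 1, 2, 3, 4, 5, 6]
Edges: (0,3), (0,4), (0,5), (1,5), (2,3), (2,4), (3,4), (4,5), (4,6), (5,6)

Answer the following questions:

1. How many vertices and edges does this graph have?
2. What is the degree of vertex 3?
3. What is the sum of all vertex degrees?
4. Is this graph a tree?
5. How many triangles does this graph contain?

Count: 7 vertices, 10 edges.
Vertex 3 has neighbors [0, 2, 4], degree = 3.
Handshaking lemma: 2 * 10 = 20.
A tree on 7 vertices has 6 edges. This graph has 10 edges (4 extra). Not a tree.
Number of triangles = 4.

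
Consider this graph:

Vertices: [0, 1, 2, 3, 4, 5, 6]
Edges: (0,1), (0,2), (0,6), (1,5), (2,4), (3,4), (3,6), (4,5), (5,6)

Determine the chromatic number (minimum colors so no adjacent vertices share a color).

The graph has a maximum clique of size 2 (lower bound on chromatic number).
A valid 3-coloring: {0: 0, 1: 2, 2: 1, 3: 1, 4: 0, 5: 1, 6: 2}.
No proper 2-coloring exists (verified by exhaustive search).
Chromatic number = 3.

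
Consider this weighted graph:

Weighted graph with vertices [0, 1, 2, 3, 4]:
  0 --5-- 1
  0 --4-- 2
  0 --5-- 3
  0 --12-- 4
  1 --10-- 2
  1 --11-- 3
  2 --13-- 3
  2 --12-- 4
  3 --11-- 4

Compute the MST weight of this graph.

Applying Kruskal's algorithm (sort edges by weight, add if no cycle):
  Add (0,2) w=4
  Add (0,3) w=5
  Add (0,1) w=5
  Skip (1,2) w=10 (creates cycle)
  Skip (1,3) w=11 (creates cycle)
  Add (3,4) w=11
  Skip (0,4) w=12 (creates cycle)
  Skip (2,4) w=12 (creates cycle)
  Skip (2,3) w=13 (creates cycle)
MST weight = 25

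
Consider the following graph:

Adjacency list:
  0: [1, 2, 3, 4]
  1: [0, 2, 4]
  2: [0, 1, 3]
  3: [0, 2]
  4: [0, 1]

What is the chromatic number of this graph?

The graph has a maximum clique of size 3 (lower bound on chromatic number).
A valid 3-coloring: {0: 0, 1: 1, 2: 2, 3: 1, 4: 2}.
Chromatic number = 3.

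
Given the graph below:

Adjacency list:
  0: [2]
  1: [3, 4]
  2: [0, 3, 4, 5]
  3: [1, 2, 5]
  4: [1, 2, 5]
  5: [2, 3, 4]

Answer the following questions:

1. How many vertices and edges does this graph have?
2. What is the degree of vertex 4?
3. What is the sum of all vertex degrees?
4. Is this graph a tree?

Count: 6 vertices, 8 edges.
Vertex 4 has neighbors [1, 2, 5], degree = 3.
Handshaking lemma: 2 * 8 = 16.
A tree on 6 vertices has 5 edges. This graph has 8 edges (3 extra). Not a tree.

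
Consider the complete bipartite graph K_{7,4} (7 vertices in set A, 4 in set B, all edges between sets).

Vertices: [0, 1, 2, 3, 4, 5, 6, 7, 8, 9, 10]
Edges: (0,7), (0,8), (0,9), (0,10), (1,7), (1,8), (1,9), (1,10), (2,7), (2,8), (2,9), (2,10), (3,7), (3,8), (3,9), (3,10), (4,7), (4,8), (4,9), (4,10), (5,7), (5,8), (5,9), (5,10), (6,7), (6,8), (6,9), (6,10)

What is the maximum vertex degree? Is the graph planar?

Set-A vertices have degree 4; set-B vertices have degree 7. Maximum degree = max(7,4) = 7.
K_{7,4} contains K_{3,3} as a subgraph (since both sides have >= 3 vertices); by Kuratowski's theorem it is not planar.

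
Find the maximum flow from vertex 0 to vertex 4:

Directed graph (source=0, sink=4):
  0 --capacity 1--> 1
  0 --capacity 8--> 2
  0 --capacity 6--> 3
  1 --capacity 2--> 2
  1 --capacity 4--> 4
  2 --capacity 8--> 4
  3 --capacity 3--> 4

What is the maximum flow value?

Computing max flow:
  Flow on (0->1): 1/1
  Flow on (0->2): 8/8
  Flow on (0->3): 3/6
  Flow on (1->4): 1/4
  Flow on (2->4): 8/8
  Flow on (3->4): 3/3
Maximum flow = 12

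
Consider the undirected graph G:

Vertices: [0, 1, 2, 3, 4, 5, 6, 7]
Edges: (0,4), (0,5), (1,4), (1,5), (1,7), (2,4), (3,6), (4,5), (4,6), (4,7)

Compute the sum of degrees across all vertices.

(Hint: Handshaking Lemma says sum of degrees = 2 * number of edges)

Count edges: 10 edges.
By Handshaking Lemma: sum of degrees = 2 * 10 = 20.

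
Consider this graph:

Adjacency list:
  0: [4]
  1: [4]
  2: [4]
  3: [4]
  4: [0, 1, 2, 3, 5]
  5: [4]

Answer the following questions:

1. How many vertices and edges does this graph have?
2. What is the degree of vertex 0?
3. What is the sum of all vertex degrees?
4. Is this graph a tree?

Count: 6 vertices, 5 edges.
Vertex 0 has neighbors [4], degree = 1.
Handshaking lemma: 2 * 5 = 10.
A graph is a tree iff it is connected and has exactly n-1 edges. This graph is connected (all 6 vertices in one component) and has 6-1 = 5 edges. It is a tree.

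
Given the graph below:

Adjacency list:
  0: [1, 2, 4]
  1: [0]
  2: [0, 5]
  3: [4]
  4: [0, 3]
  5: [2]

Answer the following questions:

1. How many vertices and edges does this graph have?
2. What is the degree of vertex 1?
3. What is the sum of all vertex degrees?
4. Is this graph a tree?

Count: 6 vertices, 5 edges.
Vertex 1 has neighbors [0], degree = 1.
Handshaking lemma: 2 * 5 = 10.
A graph is a tree iff it is connected and has exactly n-1 edges. This graph is connected (all 6 vertices in one component) and has 6-1 = 5 edges. It is a tree.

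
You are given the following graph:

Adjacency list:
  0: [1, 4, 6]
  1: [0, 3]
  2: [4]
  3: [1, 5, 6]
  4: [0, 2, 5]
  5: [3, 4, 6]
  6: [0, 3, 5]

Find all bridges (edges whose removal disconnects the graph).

A bridge is an edge whose removal increases the number of connected components.
Bridges found: (2,4)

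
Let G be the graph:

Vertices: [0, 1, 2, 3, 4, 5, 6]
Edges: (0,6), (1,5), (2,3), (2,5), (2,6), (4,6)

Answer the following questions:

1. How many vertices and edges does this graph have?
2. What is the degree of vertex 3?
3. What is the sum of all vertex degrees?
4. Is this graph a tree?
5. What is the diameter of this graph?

Count: 7 vertices, 6 edges.
Vertex 3 has neighbors [2], degree = 1.
Handshaking lemma: 2 * 6 = 12.
A graph is a tree iff it is connected and has exactly n-1 edges. This graph is connected (all 7 vertices in one component) and has 7-1 = 6 edges. It is a tree.
Diameter (longest shortest path) = 4.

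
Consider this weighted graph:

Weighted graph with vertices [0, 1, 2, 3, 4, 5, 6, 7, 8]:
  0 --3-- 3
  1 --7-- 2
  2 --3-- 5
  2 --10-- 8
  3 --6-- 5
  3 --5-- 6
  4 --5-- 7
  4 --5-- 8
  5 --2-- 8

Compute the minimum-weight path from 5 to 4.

Using Dijkstra's algorithm from vertex 5:
Shortest path: 5 -> 8 -> 4
Total weight: 2 + 5 = 7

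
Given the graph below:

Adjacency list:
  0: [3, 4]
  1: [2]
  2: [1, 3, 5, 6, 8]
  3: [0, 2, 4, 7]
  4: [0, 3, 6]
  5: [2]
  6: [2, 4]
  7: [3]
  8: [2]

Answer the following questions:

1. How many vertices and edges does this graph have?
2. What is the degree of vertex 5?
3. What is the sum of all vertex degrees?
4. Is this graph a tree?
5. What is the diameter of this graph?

Count: 9 vertices, 10 edges.
Vertex 5 has neighbors [2], degree = 1.
Handshaking lemma: 2 * 10 = 20.
A tree on 9 vertices has 8 edges. This graph has 10 edges (2 extra). Not a tree.
Diameter (longest shortest path) = 3.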